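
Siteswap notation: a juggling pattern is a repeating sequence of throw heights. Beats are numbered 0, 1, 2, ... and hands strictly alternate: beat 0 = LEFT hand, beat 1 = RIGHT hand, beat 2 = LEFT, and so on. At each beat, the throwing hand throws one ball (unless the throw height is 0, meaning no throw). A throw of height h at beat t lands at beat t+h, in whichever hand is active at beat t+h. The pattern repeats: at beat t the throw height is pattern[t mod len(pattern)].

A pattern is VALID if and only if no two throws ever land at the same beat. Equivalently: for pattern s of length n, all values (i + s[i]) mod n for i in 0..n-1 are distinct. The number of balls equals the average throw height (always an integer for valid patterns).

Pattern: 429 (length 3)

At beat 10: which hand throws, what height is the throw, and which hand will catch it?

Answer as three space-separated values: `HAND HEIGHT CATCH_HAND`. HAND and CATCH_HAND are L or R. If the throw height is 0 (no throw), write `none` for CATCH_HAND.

Beat 10: 10 mod 2 = 0, so hand = L
Throw height = pattern[10 mod 3] = pattern[1] = 2
Lands at beat 10+2=12, 12 mod 2 = 0, so catch hand = L

Answer: L 2 L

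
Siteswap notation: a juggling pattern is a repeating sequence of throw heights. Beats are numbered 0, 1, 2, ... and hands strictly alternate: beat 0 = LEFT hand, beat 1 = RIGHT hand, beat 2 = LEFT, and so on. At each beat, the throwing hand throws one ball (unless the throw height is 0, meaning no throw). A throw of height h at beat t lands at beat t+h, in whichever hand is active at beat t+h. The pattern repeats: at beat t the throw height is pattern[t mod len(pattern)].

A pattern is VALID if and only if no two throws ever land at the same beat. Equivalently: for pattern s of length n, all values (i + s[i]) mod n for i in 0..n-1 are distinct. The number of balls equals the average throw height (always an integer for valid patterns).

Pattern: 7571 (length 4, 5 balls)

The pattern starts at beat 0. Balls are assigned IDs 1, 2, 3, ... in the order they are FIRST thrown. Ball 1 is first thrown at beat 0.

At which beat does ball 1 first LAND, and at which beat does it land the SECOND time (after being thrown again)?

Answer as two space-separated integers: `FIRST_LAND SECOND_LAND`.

Answer: 7 8

Derivation:
Beat 0 (L): throw ball1 h=7 -> lands@7:R; in-air after throw: [b1@7:R]
Beat 1 (R): throw ball2 h=5 -> lands@6:L; in-air after throw: [b2@6:L b1@7:R]
Beat 2 (L): throw ball3 h=7 -> lands@9:R; in-air after throw: [b2@6:L b1@7:R b3@9:R]
Beat 3 (R): throw ball4 h=1 -> lands@4:L; in-air after throw: [b4@4:L b2@6:L b1@7:R b3@9:R]
Beat 4 (L): throw ball4 h=7 -> lands@11:R; in-air after throw: [b2@6:L b1@7:R b3@9:R b4@11:R]
Beat 5 (R): throw ball5 h=5 -> lands@10:L; in-air after throw: [b2@6:L b1@7:R b3@9:R b5@10:L b4@11:R]
Beat 6 (L): throw ball2 h=7 -> lands@13:R; in-air after throw: [b1@7:R b3@9:R b5@10:L b4@11:R b2@13:R]
Beat 7 (R): throw ball1 h=1 -> lands@8:L; in-air after throw: [b1@8:L b3@9:R b5@10:L b4@11:R b2@13:R]
Beat 8 (L): throw ball1 h=7 -> lands@15:R; in-air after throw: [b3@9:R b5@10:L b4@11:R b2@13:R b1@15:R]
Ball 1: thrown@0 h=7 -> first land @7; rethrown@7 h=1 -> second land @8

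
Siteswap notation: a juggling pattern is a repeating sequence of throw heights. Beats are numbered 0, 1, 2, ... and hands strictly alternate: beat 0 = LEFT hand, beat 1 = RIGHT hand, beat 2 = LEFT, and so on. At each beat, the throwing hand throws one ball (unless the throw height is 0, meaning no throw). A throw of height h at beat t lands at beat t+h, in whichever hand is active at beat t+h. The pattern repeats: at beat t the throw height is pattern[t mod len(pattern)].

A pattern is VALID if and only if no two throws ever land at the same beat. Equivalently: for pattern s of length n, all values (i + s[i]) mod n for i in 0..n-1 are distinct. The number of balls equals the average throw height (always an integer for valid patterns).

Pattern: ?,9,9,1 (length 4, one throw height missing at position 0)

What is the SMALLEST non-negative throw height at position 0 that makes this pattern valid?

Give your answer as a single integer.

i=0: s[i]=? (unknown)
i=1: (1 + 9) mod 4 = 2
i=2: (2 + 9) mod 4 = 3
i=3: (3 + 1) mod 4 = 0
Known residues: [0, 2, 3]; need a permutation of 0..3, so missing residue r = 1
Need (0 + s) mod 4 = 1; smallest s = (1 - 0) mod 4 = 1

Answer: 1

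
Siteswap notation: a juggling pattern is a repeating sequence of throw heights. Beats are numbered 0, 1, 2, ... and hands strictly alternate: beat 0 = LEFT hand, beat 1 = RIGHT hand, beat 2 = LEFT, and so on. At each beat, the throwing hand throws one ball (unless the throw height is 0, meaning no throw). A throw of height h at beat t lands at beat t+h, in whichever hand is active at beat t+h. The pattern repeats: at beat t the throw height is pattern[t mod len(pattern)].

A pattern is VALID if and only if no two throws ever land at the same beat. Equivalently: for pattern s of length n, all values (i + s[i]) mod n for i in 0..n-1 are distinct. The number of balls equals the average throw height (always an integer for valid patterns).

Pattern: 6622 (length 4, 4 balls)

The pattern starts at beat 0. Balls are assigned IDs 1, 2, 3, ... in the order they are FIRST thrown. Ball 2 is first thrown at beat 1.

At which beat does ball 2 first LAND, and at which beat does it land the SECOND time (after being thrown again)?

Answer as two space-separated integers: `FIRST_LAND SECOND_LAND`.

Answer: 7 9

Derivation:
Beat 0 (L): throw ball1 h=6 -> lands@6:L; in-air after throw: [b1@6:L]
Beat 1 (R): throw ball2 h=6 -> lands@7:R; in-air after throw: [b1@6:L b2@7:R]
Beat 2 (L): throw ball3 h=2 -> lands@4:L; in-air after throw: [b3@4:L b1@6:L b2@7:R]
Beat 3 (R): throw ball4 h=2 -> lands@5:R; in-air after throw: [b3@4:L b4@5:R b1@6:L b2@7:R]
Beat 4 (L): throw ball3 h=6 -> lands@10:L; in-air after throw: [b4@5:R b1@6:L b2@7:R b3@10:L]
Beat 5 (R): throw ball4 h=6 -> lands@11:R; in-air after throw: [b1@6:L b2@7:R b3@10:L b4@11:R]
Beat 6 (L): throw ball1 h=2 -> lands@8:L; in-air after throw: [b2@7:R b1@8:L b3@10:L b4@11:R]
Beat 7 (R): throw ball2 h=2 -> lands@9:R; in-air after throw: [b1@8:L b2@9:R b3@10:L b4@11:R]
Beat 8 (L): throw ball1 h=6 -> lands@14:L; in-air after throw: [b2@9:R b3@10:L b4@11:R b1@14:L]
Beat 9 (R): throw ball2 h=6 -> lands@15:R; in-air after throw: [b3@10:L b4@11:R b1@14:L b2@15:R]
Ball 2: thrown@1 h=6 -> first land @7; rethrown@7 h=2 -> second land @9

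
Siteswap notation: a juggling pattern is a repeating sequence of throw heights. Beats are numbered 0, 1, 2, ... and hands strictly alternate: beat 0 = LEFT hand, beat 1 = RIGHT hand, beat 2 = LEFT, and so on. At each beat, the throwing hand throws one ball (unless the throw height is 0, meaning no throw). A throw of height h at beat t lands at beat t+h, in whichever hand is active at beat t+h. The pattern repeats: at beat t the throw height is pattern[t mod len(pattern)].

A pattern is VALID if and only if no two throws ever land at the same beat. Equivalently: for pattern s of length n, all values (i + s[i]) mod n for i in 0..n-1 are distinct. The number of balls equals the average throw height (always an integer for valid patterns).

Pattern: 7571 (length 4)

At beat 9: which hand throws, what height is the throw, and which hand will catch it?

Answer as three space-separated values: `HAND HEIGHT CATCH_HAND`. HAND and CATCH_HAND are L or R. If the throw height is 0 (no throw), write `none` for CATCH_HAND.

Answer: R 5 L

Derivation:
Beat 9: 9 mod 2 = 1, so hand = R
Throw height = pattern[9 mod 4] = pattern[1] = 5
Lands at beat 9+5=14, 14 mod 2 = 0, so catch hand = L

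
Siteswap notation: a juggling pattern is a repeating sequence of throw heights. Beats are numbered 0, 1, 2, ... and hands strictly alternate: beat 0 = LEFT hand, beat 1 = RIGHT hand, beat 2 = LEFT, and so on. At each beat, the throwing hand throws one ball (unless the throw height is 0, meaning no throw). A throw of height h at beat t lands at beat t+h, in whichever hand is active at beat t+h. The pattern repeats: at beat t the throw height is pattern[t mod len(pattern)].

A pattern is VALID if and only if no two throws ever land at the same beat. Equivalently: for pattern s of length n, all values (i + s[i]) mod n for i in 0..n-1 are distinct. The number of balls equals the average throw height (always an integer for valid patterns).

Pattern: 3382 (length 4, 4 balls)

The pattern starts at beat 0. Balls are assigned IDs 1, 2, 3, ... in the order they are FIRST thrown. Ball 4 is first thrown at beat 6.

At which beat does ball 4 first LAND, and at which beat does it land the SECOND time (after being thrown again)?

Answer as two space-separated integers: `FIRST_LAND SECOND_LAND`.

Answer: 14 22

Derivation:
Beat 0 (L): throw ball1 h=3 -> lands@3:R; in-air after throw: [b1@3:R]
Beat 1 (R): throw ball2 h=3 -> lands@4:L; in-air after throw: [b1@3:R b2@4:L]
Beat 2 (L): throw ball3 h=8 -> lands@10:L; in-air after throw: [b1@3:R b2@4:L b3@10:L]
Beat 3 (R): throw ball1 h=2 -> lands@5:R; in-air after throw: [b2@4:L b1@5:R b3@10:L]
Beat 4 (L): throw ball2 h=3 -> lands@7:R; in-air after throw: [b1@5:R b2@7:R b3@10:L]
Beat 5 (R): throw ball1 h=3 -> lands@8:L; in-air after throw: [b2@7:R b1@8:L b3@10:L]
Beat 6 (L): throw ball4 h=8 -> lands@14:L; in-air after throw: [b2@7:R b1@8:L b3@10:L b4@14:L]
Beat 7 (R): throw ball2 h=2 -> lands@9:R; in-air after throw: [b1@8:L b2@9:R b3@10:L b4@14:L]
Beat 8 (L): throw ball1 h=3 -> lands@11:R; in-air after throw: [b2@9:R b3@10:L b1@11:R b4@14:L]
Beat 9 (R): throw ball2 h=3 -> lands@12:L; in-air after throw: [b3@10:L b1@11:R b2@12:L b4@14:L]
Beat 10 (L): throw ball3 h=8 -> lands@18:L; in-air after throw: [b1@11:R b2@12:L b4@14:L b3@18:L]
Beat 11 (R): throw ball1 h=2 -> lands@13:R; in-air after throw: [b2@12:L b1@13:R b4@14:L b3@18:L]
Beat 12 (L): throw ball2 h=3 -> lands@15:R; in-air after throw: [b1@13:R b4@14:L b2@15:R b3@18:L]
Beat 13 (R): throw ball1 h=3 -> lands@16:L; in-air after throw: [b4@14:L b2@15:R b1@16:L b3@18:L]
Beat 14 (L): throw ball4 h=8 -> lands@22:L; in-air after throw: [b2@15:R b1@16:L b3@18:L b4@22:L]
Beat 15 (R): throw ball2 h=2 -> lands@17:R; in-air after throw: [b1@16:L b2@17:R b3@18:L b4@22:L]
Beat 16 (L): throw ball1 h=3 -> lands@19:R; in-air after throw: [b2@17:R b3@18:L b1@19:R b4@22:L]
Beat 17 (R): throw ball2 h=3 -> lands@20:L; in-air after throw: [b3@18:L b1@19:R b2@20:L b4@22:L]
Beat 18 (L): throw ball3 h=8 -> lands@26:L; in-air after throw: [b1@19:R b2@20:L b4@22:L b3@26:L]
Beat 19 (R): throw ball1 h=2 -> lands@21:R; in-air after throw: [b2@20:L b1@21:R b4@22:L b3@26:L]
Beat 20 (L): throw ball2 h=3 -> lands@23:R; in-air after throw: [b1@21:R b4@22:L b2@23:R b3@26:L]
Beat 21 (R): throw ball1 h=3 -> lands@24:L; in-air after throw: [b4@22:L b2@23:R b1@24:L b3@26:L]
Beat 22 (L): throw ball4 h=8 -> lands@30:L; in-air after throw: [b2@23:R b1@24:L b3@26:L b4@30:L]
Ball 4: thrown@6 h=8 -> first land @14; rethrown@14 h=8 -> second land @22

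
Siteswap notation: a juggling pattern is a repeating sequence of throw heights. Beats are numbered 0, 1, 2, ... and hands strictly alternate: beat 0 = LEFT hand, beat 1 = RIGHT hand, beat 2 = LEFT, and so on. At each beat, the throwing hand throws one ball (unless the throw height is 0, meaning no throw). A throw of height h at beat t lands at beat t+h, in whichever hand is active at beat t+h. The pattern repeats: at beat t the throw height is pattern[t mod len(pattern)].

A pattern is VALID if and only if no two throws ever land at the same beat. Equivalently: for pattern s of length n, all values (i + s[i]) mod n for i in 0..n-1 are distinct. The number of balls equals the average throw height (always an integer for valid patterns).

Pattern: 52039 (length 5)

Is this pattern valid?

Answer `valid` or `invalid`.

i=0: (i + s[i]) mod n = (0 + 5) mod 5 = 0
i=1: (i + s[i]) mod n = (1 + 2) mod 5 = 3
i=2: (i + s[i]) mod n = (2 + 0) mod 5 = 2
i=3: (i + s[i]) mod n = (3 + 3) mod 5 = 1
i=4: (i + s[i]) mod n = (4 + 9) mod 5 = 3
Residues: [0, 3, 2, 1, 3], distinct: False

Answer: invalid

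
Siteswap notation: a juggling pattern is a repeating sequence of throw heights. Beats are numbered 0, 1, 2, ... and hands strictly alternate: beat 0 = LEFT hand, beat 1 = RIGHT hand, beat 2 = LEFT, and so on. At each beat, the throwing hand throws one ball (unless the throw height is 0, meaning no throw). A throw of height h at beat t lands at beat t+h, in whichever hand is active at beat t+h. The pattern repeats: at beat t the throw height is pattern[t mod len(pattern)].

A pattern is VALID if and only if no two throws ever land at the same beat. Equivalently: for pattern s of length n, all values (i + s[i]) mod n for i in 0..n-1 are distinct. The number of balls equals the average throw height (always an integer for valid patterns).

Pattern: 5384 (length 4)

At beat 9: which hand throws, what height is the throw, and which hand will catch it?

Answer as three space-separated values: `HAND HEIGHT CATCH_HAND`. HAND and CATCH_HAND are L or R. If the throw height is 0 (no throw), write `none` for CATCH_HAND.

Beat 9: 9 mod 2 = 1, so hand = R
Throw height = pattern[9 mod 4] = pattern[1] = 3
Lands at beat 9+3=12, 12 mod 2 = 0, so catch hand = L

Answer: R 3 L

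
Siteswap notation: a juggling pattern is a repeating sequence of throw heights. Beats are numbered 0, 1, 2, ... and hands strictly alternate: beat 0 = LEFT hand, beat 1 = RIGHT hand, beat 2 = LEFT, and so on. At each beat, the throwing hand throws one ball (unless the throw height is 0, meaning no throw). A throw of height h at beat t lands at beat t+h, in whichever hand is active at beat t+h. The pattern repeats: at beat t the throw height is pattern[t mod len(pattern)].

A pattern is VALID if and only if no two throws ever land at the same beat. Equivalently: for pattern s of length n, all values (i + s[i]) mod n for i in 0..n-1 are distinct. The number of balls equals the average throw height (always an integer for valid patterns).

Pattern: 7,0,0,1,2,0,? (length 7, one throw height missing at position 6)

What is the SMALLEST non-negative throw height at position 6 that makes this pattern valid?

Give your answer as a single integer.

i=0: (0 + 7) mod 7 = 0
i=1: (1 + 0) mod 7 = 1
i=2: (2 + 0) mod 7 = 2
i=3: (3 + 1) mod 7 = 4
i=4: (4 + 2) mod 7 = 6
i=5: (5 + 0) mod 7 = 5
i=6: s[i]=? (unknown)
Known residues: [0, 1, 2, 4, 5, 6]; need a permutation of 0..6, so missing residue r = 3
Need (6 + s) mod 7 = 3; smallest s = (3 - 6) mod 7 = 4

Answer: 4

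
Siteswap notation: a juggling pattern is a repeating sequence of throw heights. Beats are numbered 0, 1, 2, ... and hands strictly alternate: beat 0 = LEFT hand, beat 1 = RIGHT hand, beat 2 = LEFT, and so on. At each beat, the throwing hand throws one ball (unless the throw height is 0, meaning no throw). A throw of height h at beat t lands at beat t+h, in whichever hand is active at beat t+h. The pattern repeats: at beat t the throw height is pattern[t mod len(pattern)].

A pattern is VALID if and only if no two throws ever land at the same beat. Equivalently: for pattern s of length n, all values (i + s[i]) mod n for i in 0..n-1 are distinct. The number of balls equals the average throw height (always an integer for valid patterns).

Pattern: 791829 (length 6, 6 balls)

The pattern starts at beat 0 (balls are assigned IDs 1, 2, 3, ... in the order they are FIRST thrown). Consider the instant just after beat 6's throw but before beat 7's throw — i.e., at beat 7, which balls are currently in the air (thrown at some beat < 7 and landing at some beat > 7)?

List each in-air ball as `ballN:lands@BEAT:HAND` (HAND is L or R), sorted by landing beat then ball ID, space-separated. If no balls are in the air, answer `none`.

Beat 0 (L): throw ball1 h=7 -> lands@7:R; in-air after throw: [b1@7:R]
Beat 1 (R): throw ball2 h=9 -> lands@10:L; in-air after throw: [b1@7:R b2@10:L]
Beat 2 (L): throw ball3 h=1 -> lands@3:R; in-air after throw: [b3@3:R b1@7:R b2@10:L]
Beat 3 (R): throw ball3 h=8 -> lands@11:R; in-air after throw: [b1@7:R b2@10:L b3@11:R]
Beat 4 (L): throw ball4 h=2 -> lands@6:L; in-air after throw: [b4@6:L b1@7:R b2@10:L b3@11:R]
Beat 5 (R): throw ball5 h=9 -> lands@14:L; in-air after throw: [b4@6:L b1@7:R b2@10:L b3@11:R b5@14:L]
Beat 6 (L): throw ball4 h=7 -> lands@13:R; in-air after throw: [b1@7:R b2@10:L b3@11:R b4@13:R b5@14:L]
Beat 7 (R): throw ball1 h=9 -> lands@16:L; in-air after throw: [b2@10:L b3@11:R b4@13:R b5@14:L b1@16:L]

Answer: ball2:lands@10:L ball3:lands@11:R ball4:lands@13:R ball5:lands@14:L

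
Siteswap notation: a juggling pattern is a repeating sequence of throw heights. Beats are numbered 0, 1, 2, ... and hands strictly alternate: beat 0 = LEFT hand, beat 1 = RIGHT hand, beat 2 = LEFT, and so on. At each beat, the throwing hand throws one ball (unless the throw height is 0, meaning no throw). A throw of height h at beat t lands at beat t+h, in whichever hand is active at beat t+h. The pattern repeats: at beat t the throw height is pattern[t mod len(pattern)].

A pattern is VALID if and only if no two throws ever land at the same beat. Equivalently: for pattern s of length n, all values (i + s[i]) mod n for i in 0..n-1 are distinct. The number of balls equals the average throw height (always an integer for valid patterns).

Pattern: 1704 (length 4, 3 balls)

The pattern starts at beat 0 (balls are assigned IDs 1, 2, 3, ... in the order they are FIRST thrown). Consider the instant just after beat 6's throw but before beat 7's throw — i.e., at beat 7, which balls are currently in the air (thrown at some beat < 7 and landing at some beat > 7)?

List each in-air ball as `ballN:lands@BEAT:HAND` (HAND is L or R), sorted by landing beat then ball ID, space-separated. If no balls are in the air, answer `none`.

Beat 0 (L): throw ball1 h=1 -> lands@1:R; in-air after throw: [b1@1:R]
Beat 1 (R): throw ball1 h=7 -> lands@8:L; in-air after throw: [b1@8:L]
Beat 3 (R): throw ball2 h=4 -> lands@7:R; in-air after throw: [b2@7:R b1@8:L]
Beat 4 (L): throw ball3 h=1 -> lands@5:R; in-air after throw: [b3@5:R b2@7:R b1@8:L]
Beat 5 (R): throw ball3 h=7 -> lands@12:L; in-air after throw: [b2@7:R b1@8:L b3@12:L]
Beat 7 (R): throw ball2 h=4 -> lands@11:R; in-air after throw: [b1@8:L b2@11:R b3@12:L]

Answer: ball1:lands@8:L ball3:lands@12:L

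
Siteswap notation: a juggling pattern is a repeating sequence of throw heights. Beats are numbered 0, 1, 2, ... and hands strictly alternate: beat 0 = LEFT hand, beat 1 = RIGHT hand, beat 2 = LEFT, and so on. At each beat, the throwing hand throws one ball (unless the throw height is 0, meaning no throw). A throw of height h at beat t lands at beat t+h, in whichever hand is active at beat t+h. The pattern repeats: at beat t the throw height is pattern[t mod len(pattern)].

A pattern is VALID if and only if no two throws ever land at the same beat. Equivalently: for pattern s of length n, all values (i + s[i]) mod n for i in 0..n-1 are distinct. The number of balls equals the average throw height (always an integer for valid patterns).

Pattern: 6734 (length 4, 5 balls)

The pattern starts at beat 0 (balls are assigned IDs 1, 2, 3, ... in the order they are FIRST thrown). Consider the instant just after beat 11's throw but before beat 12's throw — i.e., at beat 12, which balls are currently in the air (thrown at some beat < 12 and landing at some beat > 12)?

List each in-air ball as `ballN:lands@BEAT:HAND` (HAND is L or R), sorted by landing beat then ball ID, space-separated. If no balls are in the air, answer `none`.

Answer: ball5:lands@13:R ball2:lands@14:L ball4:lands@15:R ball1:lands@16:L

Derivation:
Beat 0 (L): throw ball1 h=6 -> lands@6:L; in-air after throw: [b1@6:L]
Beat 1 (R): throw ball2 h=7 -> lands@8:L; in-air after throw: [b1@6:L b2@8:L]
Beat 2 (L): throw ball3 h=3 -> lands@5:R; in-air after throw: [b3@5:R b1@6:L b2@8:L]
Beat 3 (R): throw ball4 h=4 -> lands@7:R; in-air after throw: [b3@5:R b1@6:L b4@7:R b2@8:L]
Beat 4 (L): throw ball5 h=6 -> lands@10:L; in-air after throw: [b3@5:R b1@6:L b4@7:R b2@8:L b5@10:L]
Beat 5 (R): throw ball3 h=7 -> lands@12:L; in-air after throw: [b1@6:L b4@7:R b2@8:L b5@10:L b3@12:L]
Beat 6 (L): throw ball1 h=3 -> lands@9:R; in-air after throw: [b4@7:R b2@8:L b1@9:R b5@10:L b3@12:L]
Beat 7 (R): throw ball4 h=4 -> lands@11:R; in-air after throw: [b2@8:L b1@9:R b5@10:L b4@11:R b3@12:L]
Beat 8 (L): throw ball2 h=6 -> lands@14:L; in-air after throw: [b1@9:R b5@10:L b4@11:R b3@12:L b2@14:L]
Beat 9 (R): throw ball1 h=7 -> lands@16:L; in-air after throw: [b5@10:L b4@11:R b3@12:L b2@14:L b1@16:L]
Beat 10 (L): throw ball5 h=3 -> lands@13:R; in-air after throw: [b4@11:R b3@12:L b5@13:R b2@14:L b1@16:L]
Beat 11 (R): throw ball4 h=4 -> lands@15:R; in-air after throw: [b3@12:L b5@13:R b2@14:L b4@15:R b1@16:L]
Beat 12 (L): throw ball3 h=6 -> lands@18:L; in-air after throw: [b5@13:R b2@14:L b4@15:R b1@16:L b3@18:L]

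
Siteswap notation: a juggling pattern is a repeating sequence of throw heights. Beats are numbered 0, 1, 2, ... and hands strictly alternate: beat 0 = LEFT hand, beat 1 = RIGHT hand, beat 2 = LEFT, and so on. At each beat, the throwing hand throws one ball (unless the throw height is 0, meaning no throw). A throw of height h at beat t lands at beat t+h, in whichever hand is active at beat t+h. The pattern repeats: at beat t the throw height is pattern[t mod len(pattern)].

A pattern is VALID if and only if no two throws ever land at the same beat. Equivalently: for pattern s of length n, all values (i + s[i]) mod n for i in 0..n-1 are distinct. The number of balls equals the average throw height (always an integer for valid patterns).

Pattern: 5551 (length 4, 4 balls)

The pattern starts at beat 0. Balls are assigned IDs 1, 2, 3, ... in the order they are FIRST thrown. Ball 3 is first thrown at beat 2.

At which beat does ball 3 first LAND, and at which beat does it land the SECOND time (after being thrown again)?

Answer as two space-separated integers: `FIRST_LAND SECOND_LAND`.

Answer: 7 8

Derivation:
Beat 0 (L): throw ball1 h=5 -> lands@5:R; in-air after throw: [b1@5:R]
Beat 1 (R): throw ball2 h=5 -> lands@6:L; in-air after throw: [b1@5:R b2@6:L]
Beat 2 (L): throw ball3 h=5 -> lands@7:R; in-air after throw: [b1@5:R b2@6:L b3@7:R]
Beat 3 (R): throw ball4 h=1 -> lands@4:L; in-air after throw: [b4@4:L b1@5:R b2@6:L b3@7:R]
Beat 4 (L): throw ball4 h=5 -> lands@9:R; in-air after throw: [b1@5:R b2@6:L b3@7:R b4@9:R]
Beat 5 (R): throw ball1 h=5 -> lands@10:L; in-air after throw: [b2@6:L b3@7:R b4@9:R b1@10:L]
Beat 6 (L): throw ball2 h=5 -> lands@11:R; in-air after throw: [b3@7:R b4@9:R b1@10:L b2@11:R]
Beat 7 (R): throw ball3 h=1 -> lands@8:L; in-air after throw: [b3@8:L b4@9:R b1@10:L b2@11:R]
Beat 8 (L): throw ball3 h=5 -> lands@13:R; in-air after throw: [b4@9:R b1@10:L b2@11:R b3@13:R]
Ball 3: thrown@2 h=5 -> first land @7; rethrown@7 h=1 -> second land @8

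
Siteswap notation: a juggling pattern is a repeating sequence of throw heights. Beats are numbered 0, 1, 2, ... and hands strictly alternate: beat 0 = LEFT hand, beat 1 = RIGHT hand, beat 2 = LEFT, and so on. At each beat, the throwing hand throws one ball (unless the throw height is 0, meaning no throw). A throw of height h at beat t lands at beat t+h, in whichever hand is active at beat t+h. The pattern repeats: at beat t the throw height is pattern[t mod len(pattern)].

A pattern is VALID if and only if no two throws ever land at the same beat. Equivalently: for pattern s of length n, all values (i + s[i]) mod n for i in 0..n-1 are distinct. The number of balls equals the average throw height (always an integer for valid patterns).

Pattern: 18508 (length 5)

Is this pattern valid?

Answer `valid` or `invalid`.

i=0: (i + s[i]) mod n = (0 + 1) mod 5 = 1
i=1: (i + s[i]) mod n = (1 + 8) mod 5 = 4
i=2: (i + s[i]) mod n = (2 + 5) mod 5 = 2
i=3: (i + s[i]) mod n = (3 + 0) mod 5 = 3
i=4: (i + s[i]) mod n = (4 + 8) mod 5 = 2
Residues: [1, 4, 2, 3, 2], distinct: False

Answer: invalid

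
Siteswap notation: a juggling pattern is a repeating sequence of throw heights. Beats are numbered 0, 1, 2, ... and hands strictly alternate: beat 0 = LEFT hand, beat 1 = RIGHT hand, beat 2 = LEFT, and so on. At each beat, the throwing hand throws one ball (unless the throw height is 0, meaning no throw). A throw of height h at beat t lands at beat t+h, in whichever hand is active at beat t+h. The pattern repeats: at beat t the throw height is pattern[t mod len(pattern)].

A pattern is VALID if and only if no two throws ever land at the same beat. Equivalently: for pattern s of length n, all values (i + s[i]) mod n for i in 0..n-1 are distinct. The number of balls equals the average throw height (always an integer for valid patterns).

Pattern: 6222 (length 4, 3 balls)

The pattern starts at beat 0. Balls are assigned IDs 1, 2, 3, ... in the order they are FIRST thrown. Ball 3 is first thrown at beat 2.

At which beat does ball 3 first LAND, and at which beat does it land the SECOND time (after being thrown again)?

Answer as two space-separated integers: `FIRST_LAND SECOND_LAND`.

Beat 0 (L): throw ball1 h=6 -> lands@6:L; in-air after throw: [b1@6:L]
Beat 1 (R): throw ball2 h=2 -> lands@3:R; in-air after throw: [b2@3:R b1@6:L]
Beat 2 (L): throw ball3 h=2 -> lands@4:L; in-air after throw: [b2@3:R b3@4:L b1@6:L]
Beat 3 (R): throw ball2 h=2 -> lands@5:R; in-air after throw: [b3@4:L b2@5:R b1@6:L]
Beat 4 (L): throw ball3 h=6 -> lands@10:L; in-air after throw: [b2@5:R b1@6:L b3@10:L]
Beat 5 (R): throw ball2 h=2 -> lands@7:R; in-air after throw: [b1@6:L b2@7:R b3@10:L]
Beat 6 (L): throw ball1 h=2 -> lands@8:L; in-air after throw: [b2@7:R b1@8:L b3@10:L]
Beat 7 (R): throw ball2 h=2 -> lands@9:R; in-air after throw: [b1@8:L b2@9:R b3@10:L]
Beat 8 (L): throw ball1 h=6 -> lands@14:L; in-air after throw: [b2@9:R b3@10:L b1@14:L]
Beat 9 (R): throw ball2 h=2 -> lands@11:R; in-air after throw: [b3@10:L b2@11:R b1@14:L]
Beat 10 (L): throw ball3 h=2 -> lands@12:L; in-air after throw: [b2@11:R b3@12:L b1@14:L]
Ball 3: thrown@2 h=2 -> first land @4; rethrown@4 h=6 -> second land @10

Answer: 4 10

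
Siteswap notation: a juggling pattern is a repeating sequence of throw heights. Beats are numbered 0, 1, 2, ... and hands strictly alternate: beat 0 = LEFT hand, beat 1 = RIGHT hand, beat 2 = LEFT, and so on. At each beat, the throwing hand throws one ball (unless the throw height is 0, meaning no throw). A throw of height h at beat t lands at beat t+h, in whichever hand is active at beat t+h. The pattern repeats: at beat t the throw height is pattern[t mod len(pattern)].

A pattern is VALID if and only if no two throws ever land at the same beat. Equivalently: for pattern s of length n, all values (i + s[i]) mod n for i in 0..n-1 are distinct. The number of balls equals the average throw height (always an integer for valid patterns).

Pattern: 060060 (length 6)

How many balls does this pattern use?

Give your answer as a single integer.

Answer: 2

Derivation:
Pattern = [0, 6, 0, 0, 6, 0], length n = 6
  position 0: throw height = 0, running sum = 0
  position 1: throw height = 6, running sum = 6
  position 2: throw height = 0, running sum = 6
  position 3: throw height = 0, running sum = 6
  position 4: throw height = 6, running sum = 12
  position 5: throw height = 0, running sum = 12
Total sum = 12; balls = sum / n = 12 / 6 = 2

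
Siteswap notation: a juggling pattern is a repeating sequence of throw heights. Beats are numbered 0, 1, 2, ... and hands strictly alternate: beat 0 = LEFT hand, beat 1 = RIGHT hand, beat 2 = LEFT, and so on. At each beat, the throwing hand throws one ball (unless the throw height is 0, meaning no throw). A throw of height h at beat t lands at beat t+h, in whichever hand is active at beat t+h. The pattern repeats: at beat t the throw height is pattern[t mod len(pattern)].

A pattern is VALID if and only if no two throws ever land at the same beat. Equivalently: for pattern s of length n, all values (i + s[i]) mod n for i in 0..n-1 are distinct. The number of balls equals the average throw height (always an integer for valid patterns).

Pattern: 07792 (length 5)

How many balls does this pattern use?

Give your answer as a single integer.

Answer: 5

Derivation:
Pattern = [0, 7, 7, 9, 2], length n = 5
  position 0: throw height = 0, running sum = 0
  position 1: throw height = 7, running sum = 7
  position 2: throw height = 7, running sum = 14
  position 3: throw height = 9, running sum = 23
  position 4: throw height = 2, running sum = 25
Total sum = 25; balls = sum / n = 25 / 5 = 5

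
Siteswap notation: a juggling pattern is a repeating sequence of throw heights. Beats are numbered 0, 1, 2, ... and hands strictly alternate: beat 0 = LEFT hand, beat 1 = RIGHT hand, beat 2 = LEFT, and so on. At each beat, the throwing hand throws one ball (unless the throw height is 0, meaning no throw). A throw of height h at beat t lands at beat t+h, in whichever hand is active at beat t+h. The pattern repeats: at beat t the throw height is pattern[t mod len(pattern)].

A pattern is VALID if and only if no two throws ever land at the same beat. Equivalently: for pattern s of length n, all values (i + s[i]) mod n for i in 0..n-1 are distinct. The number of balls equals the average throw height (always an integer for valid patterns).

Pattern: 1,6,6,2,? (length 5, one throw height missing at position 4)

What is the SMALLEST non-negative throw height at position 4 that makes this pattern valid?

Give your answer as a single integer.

i=0: (0 + 1) mod 5 = 1
i=1: (1 + 6) mod 5 = 2
i=2: (2 + 6) mod 5 = 3
i=3: (3 + 2) mod 5 = 0
i=4: s[i]=? (unknown)
Known residues: [0, 1, 2, 3]; need a permutation of 0..4, so missing residue r = 4
Need (4 + s) mod 5 = 4; smallest s = (4 - 4) mod 5 = 0

Answer: 0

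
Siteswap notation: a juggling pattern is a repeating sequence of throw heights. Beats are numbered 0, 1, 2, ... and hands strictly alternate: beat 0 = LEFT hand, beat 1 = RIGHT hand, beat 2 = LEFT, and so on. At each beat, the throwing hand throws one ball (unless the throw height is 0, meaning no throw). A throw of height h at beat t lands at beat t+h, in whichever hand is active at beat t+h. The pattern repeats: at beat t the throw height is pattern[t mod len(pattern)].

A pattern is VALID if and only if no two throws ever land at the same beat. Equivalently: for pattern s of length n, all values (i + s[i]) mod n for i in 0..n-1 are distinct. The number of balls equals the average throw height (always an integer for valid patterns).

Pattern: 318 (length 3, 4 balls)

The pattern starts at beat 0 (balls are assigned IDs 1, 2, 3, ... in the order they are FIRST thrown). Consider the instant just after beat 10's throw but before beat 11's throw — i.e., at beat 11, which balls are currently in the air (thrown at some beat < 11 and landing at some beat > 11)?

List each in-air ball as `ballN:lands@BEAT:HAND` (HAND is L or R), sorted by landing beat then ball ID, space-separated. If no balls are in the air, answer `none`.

Beat 0 (L): throw ball1 h=3 -> lands@3:R; in-air after throw: [b1@3:R]
Beat 1 (R): throw ball2 h=1 -> lands@2:L; in-air after throw: [b2@2:L b1@3:R]
Beat 2 (L): throw ball2 h=8 -> lands@10:L; in-air after throw: [b1@3:R b2@10:L]
Beat 3 (R): throw ball1 h=3 -> lands@6:L; in-air after throw: [b1@6:L b2@10:L]
Beat 4 (L): throw ball3 h=1 -> lands@5:R; in-air after throw: [b3@5:R b1@6:L b2@10:L]
Beat 5 (R): throw ball3 h=8 -> lands@13:R; in-air after throw: [b1@6:L b2@10:L b3@13:R]
Beat 6 (L): throw ball1 h=3 -> lands@9:R; in-air after throw: [b1@9:R b2@10:L b3@13:R]
Beat 7 (R): throw ball4 h=1 -> lands@8:L; in-air after throw: [b4@8:L b1@9:R b2@10:L b3@13:R]
Beat 8 (L): throw ball4 h=8 -> lands@16:L; in-air after throw: [b1@9:R b2@10:L b3@13:R b4@16:L]
Beat 9 (R): throw ball1 h=3 -> lands@12:L; in-air after throw: [b2@10:L b1@12:L b3@13:R b4@16:L]
Beat 10 (L): throw ball2 h=1 -> lands@11:R; in-air after throw: [b2@11:R b1@12:L b3@13:R b4@16:L]
Beat 11 (R): throw ball2 h=8 -> lands@19:R; in-air after throw: [b1@12:L b3@13:R b4@16:L b2@19:R]

Answer: ball1:lands@12:L ball3:lands@13:R ball4:lands@16:L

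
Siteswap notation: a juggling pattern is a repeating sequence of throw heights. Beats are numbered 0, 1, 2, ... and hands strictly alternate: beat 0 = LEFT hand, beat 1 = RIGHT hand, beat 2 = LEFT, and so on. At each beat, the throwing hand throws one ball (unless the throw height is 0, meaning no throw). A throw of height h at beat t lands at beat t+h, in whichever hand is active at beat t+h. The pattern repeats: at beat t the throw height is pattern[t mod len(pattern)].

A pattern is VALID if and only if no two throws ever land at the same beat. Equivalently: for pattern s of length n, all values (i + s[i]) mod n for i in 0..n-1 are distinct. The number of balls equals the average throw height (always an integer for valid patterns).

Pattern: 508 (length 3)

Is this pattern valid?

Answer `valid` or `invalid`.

Answer: invalid

Derivation:
i=0: (i + s[i]) mod n = (0 + 5) mod 3 = 2
i=1: (i + s[i]) mod n = (1 + 0) mod 3 = 1
i=2: (i + s[i]) mod n = (2 + 8) mod 3 = 1
Residues: [2, 1, 1], distinct: False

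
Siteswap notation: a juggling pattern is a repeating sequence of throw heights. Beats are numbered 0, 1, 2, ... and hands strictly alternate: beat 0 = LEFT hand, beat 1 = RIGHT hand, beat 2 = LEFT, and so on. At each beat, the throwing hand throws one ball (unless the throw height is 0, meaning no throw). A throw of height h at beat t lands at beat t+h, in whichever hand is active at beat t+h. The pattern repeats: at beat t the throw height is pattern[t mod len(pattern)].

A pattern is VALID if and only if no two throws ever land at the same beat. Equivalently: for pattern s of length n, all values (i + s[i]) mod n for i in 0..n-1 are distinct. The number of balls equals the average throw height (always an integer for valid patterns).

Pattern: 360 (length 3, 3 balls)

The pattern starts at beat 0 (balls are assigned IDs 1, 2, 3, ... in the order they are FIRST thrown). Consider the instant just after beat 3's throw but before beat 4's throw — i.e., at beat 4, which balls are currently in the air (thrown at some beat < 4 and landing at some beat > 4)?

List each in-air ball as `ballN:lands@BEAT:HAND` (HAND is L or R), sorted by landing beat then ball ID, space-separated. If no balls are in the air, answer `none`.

Beat 0 (L): throw ball1 h=3 -> lands@3:R; in-air after throw: [b1@3:R]
Beat 1 (R): throw ball2 h=6 -> lands@7:R; in-air after throw: [b1@3:R b2@7:R]
Beat 3 (R): throw ball1 h=3 -> lands@6:L; in-air after throw: [b1@6:L b2@7:R]
Beat 4 (L): throw ball3 h=6 -> lands@10:L; in-air after throw: [b1@6:L b2@7:R b3@10:L]

Answer: ball1:lands@6:L ball2:lands@7:R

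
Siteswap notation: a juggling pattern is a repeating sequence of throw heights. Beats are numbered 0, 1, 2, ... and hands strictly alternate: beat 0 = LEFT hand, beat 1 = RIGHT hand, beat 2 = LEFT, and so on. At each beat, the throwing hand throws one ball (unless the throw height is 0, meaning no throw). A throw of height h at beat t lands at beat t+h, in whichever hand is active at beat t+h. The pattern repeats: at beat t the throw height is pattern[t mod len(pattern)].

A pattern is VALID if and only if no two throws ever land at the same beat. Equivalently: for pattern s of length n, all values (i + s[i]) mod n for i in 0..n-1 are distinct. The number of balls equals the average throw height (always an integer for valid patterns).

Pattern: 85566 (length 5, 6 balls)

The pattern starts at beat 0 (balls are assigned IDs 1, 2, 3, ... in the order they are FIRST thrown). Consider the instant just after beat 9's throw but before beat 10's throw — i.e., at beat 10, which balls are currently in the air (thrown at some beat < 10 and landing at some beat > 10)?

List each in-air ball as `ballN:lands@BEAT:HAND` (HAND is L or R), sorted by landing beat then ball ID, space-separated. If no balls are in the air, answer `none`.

Beat 0 (L): throw ball1 h=8 -> lands@8:L; in-air after throw: [b1@8:L]
Beat 1 (R): throw ball2 h=5 -> lands@6:L; in-air after throw: [b2@6:L b1@8:L]
Beat 2 (L): throw ball3 h=5 -> lands@7:R; in-air after throw: [b2@6:L b3@7:R b1@8:L]
Beat 3 (R): throw ball4 h=6 -> lands@9:R; in-air after throw: [b2@6:L b3@7:R b1@8:L b4@9:R]
Beat 4 (L): throw ball5 h=6 -> lands@10:L; in-air after throw: [b2@6:L b3@7:R b1@8:L b4@9:R b5@10:L]
Beat 5 (R): throw ball6 h=8 -> lands@13:R; in-air after throw: [b2@6:L b3@7:R b1@8:L b4@9:R b5@10:L b6@13:R]
Beat 6 (L): throw ball2 h=5 -> lands@11:R; in-air after throw: [b3@7:R b1@8:L b4@9:R b5@10:L b2@11:R b6@13:R]
Beat 7 (R): throw ball3 h=5 -> lands@12:L; in-air after throw: [b1@8:L b4@9:R b5@10:L b2@11:R b3@12:L b6@13:R]
Beat 8 (L): throw ball1 h=6 -> lands@14:L; in-air after throw: [b4@9:R b5@10:L b2@11:R b3@12:L b6@13:R b1@14:L]
Beat 9 (R): throw ball4 h=6 -> lands@15:R; in-air after throw: [b5@10:L b2@11:R b3@12:L b6@13:R b1@14:L b4@15:R]
Beat 10 (L): throw ball5 h=8 -> lands@18:L; in-air after throw: [b2@11:R b3@12:L b6@13:R b1@14:L b4@15:R b5@18:L]

Answer: ball2:lands@11:R ball3:lands@12:L ball6:lands@13:R ball1:lands@14:L ball4:lands@15:R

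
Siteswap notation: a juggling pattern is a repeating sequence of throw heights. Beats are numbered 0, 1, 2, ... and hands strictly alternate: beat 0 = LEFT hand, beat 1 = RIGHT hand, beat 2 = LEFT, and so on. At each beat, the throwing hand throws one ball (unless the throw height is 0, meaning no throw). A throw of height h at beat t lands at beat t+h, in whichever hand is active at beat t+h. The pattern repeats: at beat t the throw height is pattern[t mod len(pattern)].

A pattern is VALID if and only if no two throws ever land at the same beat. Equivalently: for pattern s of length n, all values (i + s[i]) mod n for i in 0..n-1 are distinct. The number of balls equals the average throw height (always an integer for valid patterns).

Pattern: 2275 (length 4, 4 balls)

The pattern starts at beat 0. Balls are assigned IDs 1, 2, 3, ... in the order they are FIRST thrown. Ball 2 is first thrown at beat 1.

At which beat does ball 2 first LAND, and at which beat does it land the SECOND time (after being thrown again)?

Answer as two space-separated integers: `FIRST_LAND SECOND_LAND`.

Beat 0 (L): throw ball1 h=2 -> lands@2:L; in-air after throw: [b1@2:L]
Beat 1 (R): throw ball2 h=2 -> lands@3:R; in-air after throw: [b1@2:L b2@3:R]
Beat 2 (L): throw ball1 h=7 -> lands@9:R; in-air after throw: [b2@3:R b1@9:R]
Beat 3 (R): throw ball2 h=5 -> lands@8:L; in-air after throw: [b2@8:L b1@9:R]
Beat 4 (L): throw ball3 h=2 -> lands@6:L; in-air after throw: [b3@6:L b2@8:L b1@9:R]
Beat 5 (R): throw ball4 h=2 -> lands@7:R; in-air after throw: [b3@6:L b4@7:R b2@8:L b1@9:R]
Beat 6 (L): throw ball3 h=7 -> lands@13:R; in-air after throw: [b4@7:R b2@8:L b1@9:R b3@13:R]
Beat 7 (R): throw ball4 h=5 -> lands@12:L; in-air after throw: [b2@8:L b1@9:R b4@12:L b3@13:R]
Beat 8 (L): throw ball2 h=2 -> lands@10:L; in-air after throw: [b1@9:R b2@10:L b4@12:L b3@13:R]
Ball 2: thrown@1 h=2 -> first land @3; rethrown@3 h=5 -> second land @8

Answer: 3 8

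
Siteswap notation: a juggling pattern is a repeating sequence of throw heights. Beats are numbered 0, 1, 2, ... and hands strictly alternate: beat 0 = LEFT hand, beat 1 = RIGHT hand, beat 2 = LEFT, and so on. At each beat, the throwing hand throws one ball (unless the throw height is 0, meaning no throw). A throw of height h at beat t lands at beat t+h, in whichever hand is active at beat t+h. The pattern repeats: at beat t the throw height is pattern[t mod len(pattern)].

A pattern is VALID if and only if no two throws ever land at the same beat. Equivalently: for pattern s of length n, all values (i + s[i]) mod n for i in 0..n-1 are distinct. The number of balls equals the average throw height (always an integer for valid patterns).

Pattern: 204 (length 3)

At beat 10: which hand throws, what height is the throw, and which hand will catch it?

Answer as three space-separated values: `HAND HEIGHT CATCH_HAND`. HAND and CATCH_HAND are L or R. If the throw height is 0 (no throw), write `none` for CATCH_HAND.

Beat 10: 10 mod 2 = 0, so hand = L
Throw height = pattern[10 mod 3] = pattern[1] = 0

Answer: L 0 none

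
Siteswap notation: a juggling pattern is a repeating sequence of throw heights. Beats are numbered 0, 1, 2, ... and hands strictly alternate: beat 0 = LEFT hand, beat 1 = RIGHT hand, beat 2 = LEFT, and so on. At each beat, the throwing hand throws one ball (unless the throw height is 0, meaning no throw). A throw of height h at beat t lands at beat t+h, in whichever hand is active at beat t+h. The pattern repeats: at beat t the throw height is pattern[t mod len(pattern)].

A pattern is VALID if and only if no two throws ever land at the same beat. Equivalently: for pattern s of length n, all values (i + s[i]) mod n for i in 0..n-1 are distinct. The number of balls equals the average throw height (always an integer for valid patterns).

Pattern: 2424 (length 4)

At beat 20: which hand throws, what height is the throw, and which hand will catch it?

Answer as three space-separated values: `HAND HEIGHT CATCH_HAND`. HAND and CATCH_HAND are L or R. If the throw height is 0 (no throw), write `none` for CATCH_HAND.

Answer: L 2 L

Derivation:
Beat 20: 20 mod 2 = 0, so hand = L
Throw height = pattern[20 mod 4] = pattern[0] = 2
Lands at beat 20+2=22, 22 mod 2 = 0, so catch hand = L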